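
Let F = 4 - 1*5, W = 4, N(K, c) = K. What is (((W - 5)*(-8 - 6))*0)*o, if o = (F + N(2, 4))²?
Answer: 0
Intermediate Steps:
F = -1 (F = 4 - 5 = -1)
o = 1 (o = (-1 + 2)² = 1² = 1)
(((W - 5)*(-8 - 6))*0)*o = (((4 - 5)*(-8 - 6))*0)*1 = (-1*(-14)*0)*1 = (14*0)*1 = 0*1 = 0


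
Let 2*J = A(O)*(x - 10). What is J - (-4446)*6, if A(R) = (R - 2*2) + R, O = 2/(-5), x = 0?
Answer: 26700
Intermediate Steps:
O = -2/5 (O = 2*(-1/5) = -2/5 ≈ -0.40000)
A(R) = -4 + 2*R (A(R) = (R - 4) + R = (-4 + R) + R = -4 + 2*R)
J = 24 (J = ((-4 + 2*(-2/5))*(0 - 10))/2 = ((-4 - 4/5)*(-10))/2 = (-24/5*(-10))/2 = (1/2)*48 = 24)
J - (-4446)*6 = 24 - (-4446)*6 = 24 - 494*(-54) = 24 + 26676 = 26700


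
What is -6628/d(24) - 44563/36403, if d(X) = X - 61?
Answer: 239630253/1346911 ≈ 177.91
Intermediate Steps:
d(X) = -61 + X
-6628/d(24) - 44563/36403 = -6628/(-61 + 24) - 44563/36403 = -6628/(-37) - 44563*1/36403 = -6628*(-1/37) - 44563/36403 = 6628/37 - 44563/36403 = 239630253/1346911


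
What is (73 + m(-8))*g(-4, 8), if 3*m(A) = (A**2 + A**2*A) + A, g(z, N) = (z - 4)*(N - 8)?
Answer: 0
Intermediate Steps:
g(z, N) = (-8 + N)*(-4 + z) (g(z, N) = (-4 + z)*(-8 + N) = (-8 + N)*(-4 + z))
m(A) = A/3 + A**2/3 + A**3/3 (m(A) = ((A**2 + A**2*A) + A)/3 = ((A**2 + A**3) + A)/3 = (A + A**2 + A**3)/3 = A/3 + A**2/3 + A**3/3)
(73 + m(-8))*g(-4, 8) = (73 + (1/3)*(-8)*(1 - 8 + (-8)**2))*(32 - 8*(-4) - 4*8 + 8*(-4)) = (73 + (1/3)*(-8)*(1 - 8 + 64))*(32 + 32 - 32 - 32) = (73 + (1/3)*(-8)*57)*0 = (73 - 152)*0 = -79*0 = 0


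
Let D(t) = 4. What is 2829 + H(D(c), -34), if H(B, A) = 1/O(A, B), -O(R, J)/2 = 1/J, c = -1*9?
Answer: 2827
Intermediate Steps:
c = -9
O(R, J) = -2/J
H(B, A) = -B/2 (H(B, A) = 1/(-2/B) = -B/2)
2829 + H(D(c), -34) = 2829 - ½*4 = 2829 - 2 = 2827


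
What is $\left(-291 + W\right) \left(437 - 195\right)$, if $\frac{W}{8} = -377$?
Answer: $-800294$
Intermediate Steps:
$W = -3016$ ($W = 8 \left(-377\right) = -3016$)
$\left(-291 + W\right) \left(437 - 195\right) = \left(-291 - 3016\right) \left(437 - 195\right) = \left(-3307\right) 242 = -800294$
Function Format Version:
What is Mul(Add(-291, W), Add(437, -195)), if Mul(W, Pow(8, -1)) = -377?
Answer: -800294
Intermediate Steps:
W = -3016 (W = Mul(8, -377) = -3016)
Mul(Add(-291, W), Add(437, -195)) = Mul(Add(-291, -3016), Add(437, -195)) = Mul(-3307, 242) = -800294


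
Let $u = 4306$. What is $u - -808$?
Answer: $5114$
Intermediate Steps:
$u - -808 = 4306 - -808 = 4306 + 808 = 5114$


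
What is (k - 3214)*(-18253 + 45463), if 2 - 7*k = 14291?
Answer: -1000974270/7 ≈ -1.4300e+8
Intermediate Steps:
k = -14289/7 (k = 2/7 - 1/7*14291 = 2/7 - 14291/7 = -14289/7 ≈ -2041.3)
(k - 3214)*(-18253 + 45463) = (-14289/7 - 3214)*(-18253 + 45463) = -36787/7*27210 = -1000974270/7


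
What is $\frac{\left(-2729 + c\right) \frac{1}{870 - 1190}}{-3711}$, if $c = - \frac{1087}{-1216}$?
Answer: $- \frac{3317377}{1444024320} \approx -0.0022973$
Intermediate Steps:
$c = \frac{1087}{1216}$ ($c = \left(-1087\right) \left(- \frac{1}{1216}\right) = \frac{1087}{1216} \approx 0.89391$)
$\frac{\left(-2729 + c\right) \frac{1}{870 - 1190}}{-3711} = \frac{\left(-2729 + \frac{1087}{1216}\right) \frac{1}{870 - 1190}}{-3711} = - \frac{3317377}{1216 \left(-320\right)} \left(- \frac{1}{3711}\right) = \left(- \frac{3317377}{1216}\right) \left(- \frac{1}{320}\right) \left(- \frac{1}{3711}\right) = \frac{3317377}{389120} \left(- \frac{1}{3711}\right) = - \frac{3317377}{1444024320}$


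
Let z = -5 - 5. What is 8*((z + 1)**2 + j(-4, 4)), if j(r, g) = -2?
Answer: 632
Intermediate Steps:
z = -10
8*((z + 1)**2 + j(-4, 4)) = 8*((-10 + 1)**2 - 2) = 8*((-9)**2 - 2) = 8*(81 - 2) = 8*79 = 632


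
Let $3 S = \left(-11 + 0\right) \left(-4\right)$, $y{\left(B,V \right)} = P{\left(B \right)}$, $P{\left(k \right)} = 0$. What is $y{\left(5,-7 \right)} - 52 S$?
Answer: $- \frac{2288}{3} \approx -762.67$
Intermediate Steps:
$y{\left(B,V \right)} = 0$
$S = \frac{44}{3}$ ($S = \frac{\left(-11 + 0\right) \left(-4\right)}{3} = \frac{\left(-11\right) \left(-4\right)}{3} = \frac{1}{3} \cdot 44 = \frac{44}{3} \approx 14.667$)
$y{\left(5,-7 \right)} - 52 S = 0 - \frac{2288}{3} = - \frac{2288}{3}$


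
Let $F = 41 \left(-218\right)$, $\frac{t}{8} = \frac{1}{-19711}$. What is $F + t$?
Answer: $- \frac{176176926}{19711} \approx -8938.0$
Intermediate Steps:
$t = - \frac{8}{19711}$ ($t = \frac{8}{-19711} = 8 \left(- \frac{1}{19711}\right) = - \frac{8}{19711} \approx -0.00040586$)
$F = -8938$
$F + t = -8938 - \frac{8}{19711} = - \frac{176176926}{19711}$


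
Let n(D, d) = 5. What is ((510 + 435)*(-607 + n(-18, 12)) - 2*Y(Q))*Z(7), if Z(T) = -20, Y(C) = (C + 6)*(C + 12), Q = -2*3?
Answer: 11377800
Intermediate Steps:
Q = -6
Y(C) = (6 + C)*(12 + C)
((510 + 435)*(-607 + n(-18, 12)) - 2*Y(Q))*Z(7) = ((510 + 435)*(-607 + 5) - 2*(72 + (-6)**2 + 18*(-6)))*(-20) = (945*(-602) - 2*(72 + 36 - 108))*(-20) = (-568890 - 2*0)*(-20) = (-568890 + 0)*(-20) = -568890*(-20) = 11377800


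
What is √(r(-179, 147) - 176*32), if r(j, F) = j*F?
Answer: I*√31945 ≈ 178.73*I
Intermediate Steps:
r(j, F) = F*j
√(r(-179, 147) - 176*32) = √(147*(-179) - 176*32) = √(-26313 - 5632) = √(-31945) = I*√31945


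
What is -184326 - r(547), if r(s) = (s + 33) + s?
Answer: -185453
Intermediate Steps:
r(s) = 33 + 2*s (r(s) = (33 + s) + s = 33 + 2*s)
-184326 - r(547) = -184326 - (33 + 2*547) = -184326 - (33 + 1094) = -184326 - 1*1127 = -184326 - 1127 = -185453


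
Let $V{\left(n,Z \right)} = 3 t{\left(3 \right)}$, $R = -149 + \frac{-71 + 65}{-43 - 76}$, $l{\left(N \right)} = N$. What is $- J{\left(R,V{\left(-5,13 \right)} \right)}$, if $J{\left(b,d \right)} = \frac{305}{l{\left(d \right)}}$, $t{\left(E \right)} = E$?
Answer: $- \frac{305}{9} \approx -33.889$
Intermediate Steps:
$R = - \frac{17725}{119}$ ($R = -149 - \frac{6}{-119} = -149 - - \frac{6}{119} = -149 + \frac{6}{119} = - \frac{17725}{119} \approx -148.95$)
$V{\left(n,Z \right)} = 9$ ($V{\left(n,Z \right)} = 3 \cdot 3 = 9$)
$J{\left(b,d \right)} = \frac{305}{d}$
$- J{\left(R,V{\left(-5,13 \right)} \right)} = - \frac{305}{9}$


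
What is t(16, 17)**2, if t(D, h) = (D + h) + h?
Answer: 2500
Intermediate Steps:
t(D, h) = D + 2*h
t(16, 17)**2 = (16 + 2*17)**2 = (16 + 34)**2 = 50**2 = 2500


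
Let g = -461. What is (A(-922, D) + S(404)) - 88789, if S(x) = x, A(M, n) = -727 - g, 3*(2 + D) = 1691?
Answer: -88651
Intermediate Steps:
D = 1685/3 (D = -2 + (⅓)*1691 = -2 + 1691/3 = 1685/3 ≈ 561.67)
A(M, n) = -266 (A(M, n) = -727 - 1*(-461) = -727 + 461 = -266)
(A(-922, D) + S(404)) - 88789 = (-266 + 404) - 88789 = 138 - 88789 = -88651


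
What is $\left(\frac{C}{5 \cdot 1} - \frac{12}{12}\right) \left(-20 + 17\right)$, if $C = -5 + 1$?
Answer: $\frac{27}{5} \approx 5.4$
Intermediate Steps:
$C = -4$
$\left(\frac{C}{5 \cdot 1} - \frac{12}{12}\right) \left(-20 + 17\right) = \left(- \frac{4}{5 \cdot 1} - \frac{12}{12}\right) \left(-20 + 17\right) = \left(- \frac{4}{5} - 1\right) \left(-3\right) = \left(- \frac{9}{5}\right) \left(-3\right) = \frac{27}{5}$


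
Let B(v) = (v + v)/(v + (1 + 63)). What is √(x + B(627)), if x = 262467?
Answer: √125323872141/691 ≈ 512.32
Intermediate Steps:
B(v) = 2*v/(64 + v) (B(v) = (2*v)/(v + 64) = (2*v)/(64 + v) = 2*v/(64 + v))
√(x + B(627)) = √(262467 + 2*627/(64 + 627)) = √(262467 + 2*627/691) = √(262467 + 2*627*(1/691)) = √(262467 + 1254/691) = √(181365951/691) = √125323872141/691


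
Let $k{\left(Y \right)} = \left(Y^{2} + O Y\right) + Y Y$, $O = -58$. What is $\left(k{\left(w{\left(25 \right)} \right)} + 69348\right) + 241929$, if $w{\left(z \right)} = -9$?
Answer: $311961$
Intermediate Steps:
$k{\left(Y \right)} = - 58 Y + 2 Y^{2}$ ($k{\left(Y \right)} = \left(Y^{2} - 58 Y\right) + Y Y = \left(Y^{2} - 58 Y\right) + Y^{2} = - 58 Y + 2 Y^{2}$)
$\left(k{\left(w{\left(25 \right)} \right)} + 69348\right) + 241929 = \left(2 \left(-9\right) \left(-29 - 9\right) + 69348\right) + 241929 = \left(2 \left(-9\right) \left(-38\right) + 69348\right) + 241929 = \left(684 + 69348\right) + 241929 = 70032 + 241929 = 311961$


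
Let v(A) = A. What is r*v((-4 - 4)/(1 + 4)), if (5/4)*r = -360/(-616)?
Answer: -288/385 ≈ -0.74805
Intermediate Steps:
r = 36/77 (r = 4*(-360/(-616))/5 = 4*(-360*(-1/616))/5 = (⅘)*(45/77) = 36/77 ≈ 0.46753)
r*v((-4 - 4)/(1 + 4)) = 36*((-4 - 4)/(1 + 4))/77 = 36*(-8/5)/77 = 36*(-8*⅕)/77 = (36/77)*(-8/5) = -288/385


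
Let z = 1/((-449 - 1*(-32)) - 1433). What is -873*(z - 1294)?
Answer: 2089875573/1850 ≈ 1.1297e+6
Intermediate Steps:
z = -1/1850 (z = 1/((-449 + 32) - 1433) = 1/(-417 - 1433) = 1/(-1850) = -1/1850 ≈ -0.00054054)
-873*(z - 1294) = -873*(-1/1850 - 1294) = -873*(-2393901/1850) = 2089875573/1850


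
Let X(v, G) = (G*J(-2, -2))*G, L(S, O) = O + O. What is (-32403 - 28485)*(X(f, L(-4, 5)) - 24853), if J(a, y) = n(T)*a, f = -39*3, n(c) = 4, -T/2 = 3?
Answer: 1561959864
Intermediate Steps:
T = -6 (T = -2*3 = -6)
L(S, O) = 2*O
f = -117
J(a, y) = 4*a
X(v, G) = -8*G² (X(v, G) = (G*(4*(-2)))*G = (G*(-8))*G = (-8*G)*G = -8*G²)
(-32403 - 28485)*(X(f, L(-4, 5)) - 24853) = (-32403 - 28485)*(-8*(2*5)² - 24853) = -60888*(-8*10² - 24853) = -60888*(-8*100 - 24853) = -60888*(-800 - 24853) = -60888*(-25653) = 1561959864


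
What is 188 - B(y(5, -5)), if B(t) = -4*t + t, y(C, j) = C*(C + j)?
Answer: 188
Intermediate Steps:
B(t) = -3*t
188 - B(y(5, -5)) = 188 - (-3)*5*(5 - 5) = 188 - (-3)*5*0 = 188 - (-3)*0 = 188 - 1*0 = 188 + 0 = 188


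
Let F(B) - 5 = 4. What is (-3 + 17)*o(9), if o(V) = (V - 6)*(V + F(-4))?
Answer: 756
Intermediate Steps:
F(B) = 9 (F(B) = 5 + 4 = 9)
o(V) = (-6 + V)*(9 + V) (o(V) = (V - 6)*(V + 9) = (-6 + V)*(9 + V))
(-3 + 17)*o(9) = (-3 + 17)*(-54 + 9**2 + 3*9) = 14*(-54 + 81 + 27) = 14*54 = 756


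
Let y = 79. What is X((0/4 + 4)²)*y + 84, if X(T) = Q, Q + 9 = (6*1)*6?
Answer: 2217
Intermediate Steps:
Q = 27 (Q = -9 + (6*1)*6 = -9 + 6*6 = -9 + 36 = 27)
X(T) = 27
X((0/4 + 4)²)*y + 84 = 27*79 + 84 = 2133 + 84 = 2217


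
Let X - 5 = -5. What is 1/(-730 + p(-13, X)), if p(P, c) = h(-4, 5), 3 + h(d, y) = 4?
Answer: -1/729 ≈ -0.0013717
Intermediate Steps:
h(d, y) = 1 (h(d, y) = -3 + 4 = 1)
X = 0 (X = 5 - 5 = 0)
p(P, c) = 1
1/(-730 + p(-13, X)) = 1/(-730 + 1) = 1/(-729) = -1/729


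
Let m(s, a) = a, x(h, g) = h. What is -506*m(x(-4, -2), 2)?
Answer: -1012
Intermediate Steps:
-506*m(x(-4, -2), 2) = -506*2 = -1012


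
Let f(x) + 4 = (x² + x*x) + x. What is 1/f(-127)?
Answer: 1/32127 ≈ 3.1126e-5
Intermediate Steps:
f(x) = -4 + x + 2*x² (f(x) = -4 + ((x² + x*x) + x) = -4 + ((x² + x²) + x) = -4 + (2*x² + x) = -4 + (x + 2*x²) = -4 + x + 2*x²)
1/f(-127) = 1/(-4 - 127 + 2*(-127)²) = 1/(-4 - 127 + 2*16129) = 1/(-4 - 127 + 32258) = 1/32127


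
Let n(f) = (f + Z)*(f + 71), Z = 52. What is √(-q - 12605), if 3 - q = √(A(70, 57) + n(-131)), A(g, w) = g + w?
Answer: √(-12608 + √4867) ≈ 111.97*I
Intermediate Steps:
n(f) = (52 + f)*(71 + f) (n(f) = (f + 52)*(f + 71) = (52 + f)*(71 + f))
q = 3 - √4867 (q = 3 - √((70 + 57) + (3692 + (-131)² + 123*(-131))) = 3 - √(127 + (3692 + 17161 - 16113)) = 3 - √(127 + 4740) = 3 - √4867 ≈ -66.764)
√(-q - 12605) = √(-(3 - √4867) - 12605) = √((-3 + √4867) - 12605) = √(-12608 + √4867)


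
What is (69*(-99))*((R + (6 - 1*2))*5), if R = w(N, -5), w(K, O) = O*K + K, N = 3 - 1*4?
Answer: -273240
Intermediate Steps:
N = -1 (N = 3 - 4 = -1)
w(K, O) = K + K*O (w(K, O) = K*O + K = K + K*O)
R = 4 (R = -(1 - 5) = -1*(-4) = 4)
(69*(-99))*((R + (6 - 1*2))*5) = (69*(-99))*((4 + (6 - 1*2))*5) = -6831*(4 + (6 - 2))*5 = -6831*(4 + 4)*5 = -54648*5 = -6831*40 = -273240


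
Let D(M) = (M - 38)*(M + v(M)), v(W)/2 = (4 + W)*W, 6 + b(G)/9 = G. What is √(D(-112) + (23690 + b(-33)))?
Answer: I*√3588661 ≈ 1894.4*I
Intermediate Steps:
b(G) = -54 + 9*G
v(W) = 2*W*(4 + W) (v(W) = 2*((4 + W)*W) = 2*(W*(4 + W)) = 2*W*(4 + W))
D(M) = (-38 + M)*(M + 2*M*(4 + M)) (D(M) = (M - 38)*(M + 2*M*(4 + M)) = (-38 + M)*(M + 2*M*(4 + M)))
√(D(-112) + (23690 + b(-33))) = √(-112*(-342 - 67*(-112) + 2*(-112)²) + (23690 + (-54 + 9*(-33)))) = √(-112*(-342 + 7504 + 2*12544) + (23690 + (-54 - 297))) = √(-112*(-342 + 7504 + 25088) + (23690 - 351)) = √(-112*32250 + 23339) = √(-3612000 + 23339) = √(-3588661) = I*√3588661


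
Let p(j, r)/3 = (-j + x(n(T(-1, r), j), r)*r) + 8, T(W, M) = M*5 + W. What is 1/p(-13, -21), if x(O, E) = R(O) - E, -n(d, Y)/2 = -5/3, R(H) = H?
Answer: -1/1470 ≈ -0.00068027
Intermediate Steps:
T(W, M) = W + 5*M (T(W, M) = 5*M + W = W + 5*M)
n(d, Y) = 10/3 (n(d, Y) = -(-10)/3 = -2*(-5/3) = 10/3)
x(O, E) = O - E
p(j, r) = 24 - 3*j + 3*r*(10/3 - r) (p(j, r) = 3*((-j + (10/3 - r)*r) + 8) = 3*((-j + r*(10/3 - r)) + 8) = 3*(8 - j + r*(10/3 - r)) = 24 - 3*j + 3*r*(10/3 - r))
1/p(-13, -21) = 1/(24 - 3*(-13) - 1*(-21)*(-10 + 3*(-21))) = 1/(24 + 39 - 1*(-21)*(-10 - 63)) = 1/(24 + 39 - 1*(-21)*(-73)) = 1/(24 + 39 - 1533) = 1/(-1470) = -1/1470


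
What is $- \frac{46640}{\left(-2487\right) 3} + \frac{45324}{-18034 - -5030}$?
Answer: $\frac{67086049}{24255711} \approx 2.7658$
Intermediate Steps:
$- \frac{46640}{\left(-2487\right) 3} + \frac{45324}{-18034 - -5030} = - \frac{46640}{-7461} + \frac{45324}{-18034 + 5030} = \left(-46640\right) \left(- \frac{1}{7461}\right) + \frac{45324}{-13004} = \frac{46640}{7461} + 45324 \left(- \frac{1}{13004}\right) = \frac{46640}{7461} - \frac{11331}{3251} = \frac{67086049}{24255711}$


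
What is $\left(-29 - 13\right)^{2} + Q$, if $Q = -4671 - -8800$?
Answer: $5893$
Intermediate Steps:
$Q = 4129$ ($Q = -4671 + 8800 = 4129$)
$\left(-29 - 13\right)^{2} + Q = \left(-29 - 13\right)^{2} + 4129 = \left(-42\right)^{2} + 4129 = 1764 + 4129 = 5893$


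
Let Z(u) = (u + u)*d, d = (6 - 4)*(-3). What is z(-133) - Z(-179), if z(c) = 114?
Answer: -2034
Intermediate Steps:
d = -6 (d = 2*(-3) = -6)
Z(u) = -12*u (Z(u) = (u + u)*(-6) = (2*u)*(-6) = -12*u)
z(-133) - Z(-179) = 114 - (-12)*(-179) = 114 - 1*2148 = 114 - 2148 = -2034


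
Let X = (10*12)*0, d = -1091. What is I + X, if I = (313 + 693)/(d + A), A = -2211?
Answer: -503/1651 ≈ -0.30466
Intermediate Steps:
X = 0 (X = 120*0 = 0)
I = -503/1651 (I = (313 + 693)/(-1091 - 2211) = 1006/(-3302) = 1006*(-1/3302) = -503/1651 ≈ -0.30466)
I + X = -503/1651 + 0 = -503/1651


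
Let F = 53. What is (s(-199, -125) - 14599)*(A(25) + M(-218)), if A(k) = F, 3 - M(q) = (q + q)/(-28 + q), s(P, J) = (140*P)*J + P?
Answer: 23129572340/123 ≈ 1.8805e+8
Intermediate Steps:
s(P, J) = P + 140*J*P (s(P, J) = 140*J*P + P = P + 140*J*P)
M(q) = 3 - 2*q/(-28 + q) (M(q) = 3 - (q + q)/(-28 + q) = 3 - 2*q/(-28 + q))
A(k) = 53
(s(-199, -125) - 14599)*(A(25) + M(-218)) = (-199*(1 + 140*(-125)) - 14599)*(53 + (-84 - 218)/(-28 - 218)) = (-199*(1 - 17500) - 14599)*(53 - 302/(-246)) = (-199*(-17499) - 14599)*(53 - 1/246*(-302)) = (3482301 - 14599)*(53 + 151/123) = 3467702*(6670/123) = 23129572340/123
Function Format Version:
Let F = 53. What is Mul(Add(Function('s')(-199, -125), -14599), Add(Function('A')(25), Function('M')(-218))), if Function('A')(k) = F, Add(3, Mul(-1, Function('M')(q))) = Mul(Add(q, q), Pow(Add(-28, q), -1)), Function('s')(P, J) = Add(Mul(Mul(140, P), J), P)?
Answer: Rational(23129572340, 123) ≈ 1.8805e+8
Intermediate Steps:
Function('s')(P, J) = Add(P, Mul(140, J, P)) (Function('s')(P, J) = Add(Mul(140, J, P), P) = Add(P, Mul(140, J, P)))
Function('M')(q) = Add(3, Mul(-2, q, Pow(Add(-28, q), -1))) (Function('M')(q) = Add(3, Mul(-1, Mul(Add(q, q), Pow(Add(-28, q), -1)))) = Add(3, Mul(-1, Mul(Mul(2, q), Pow(Add(-28, q), -1)))) = Add(3, Mul(-1, Mul(2, q, Pow(Add(-28, q), -1)))) = Add(3, Mul(-2, q, Pow(Add(-28, q), -1))))
Function('A')(k) = 53
Mul(Add(Function('s')(-199, -125), -14599), Add(Function('A')(25), Function('M')(-218))) = Mul(Add(Mul(-199, Add(1, Mul(140, -125))), -14599), Add(53, Mul(Pow(Add(-28, -218), -1), Add(-84, -218)))) = Mul(Add(Mul(-199, Add(1, -17500)), -14599), Add(53, Mul(Pow(-246, -1), -302))) = Mul(Add(Mul(-199, -17499), -14599), Add(53, Mul(Rational(-1, 246), -302))) = Mul(Add(3482301, -14599), Add(53, Rational(151, 123))) = Mul(3467702, Rational(6670, 123)) = Rational(23129572340, 123)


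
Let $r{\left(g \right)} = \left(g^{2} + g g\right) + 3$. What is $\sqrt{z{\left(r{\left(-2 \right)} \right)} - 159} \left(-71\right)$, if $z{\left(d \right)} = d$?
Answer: $- 142 i \sqrt{37} \approx - 863.75 i$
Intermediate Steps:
$r{\left(g \right)} = 3 + 2 g^{2}$ ($r{\left(g \right)} = \left(g^{2} + g^{2}\right) + 3 = 2 g^{2} + 3 = 3 + 2 g^{2}$)
$\sqrt{z{\left(r{\left(-2 \right)} \right)} - 159} \left(-71\right) = \sqrt{\left(3 + 2 \left(-2\right)^{2}\right) - 159} \left(-71\right) = \sqrt{\left(3 + 2 \cdot 4\right) - 159} \left(-71\right) = \sqrt{\left(3 + 8\right) - 159} \left(-71\right) = \sqrt{11 - 159} \left(-71\right) = \sqrt{-148} \left(-71\right) = 2 i \sqrt{37} \left(-71\right) = - 142 i \sqrt{37}$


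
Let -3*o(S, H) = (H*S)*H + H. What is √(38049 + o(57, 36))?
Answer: √13413 ≈ 115.81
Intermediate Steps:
o(S, H) = -H/3 - S*H²/3 (o(S, H) = -((H*S)*H + H)/3 = -(S*H² + H)/3 = -(H + S*H²)/3 = -H/3 - S*H²/3)
√(38049 + o(57, 36)) = √(38049 - ⅓*36*(1 + 36*57)) = √(38049 - ⅓*36*(1 + 2052)) = √(38049 - ⅓*36*2053) = √(38049 - 24636) = √13413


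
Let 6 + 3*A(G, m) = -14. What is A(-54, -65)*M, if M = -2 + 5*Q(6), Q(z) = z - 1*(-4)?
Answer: -320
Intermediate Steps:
A(G, m) = -20/3 (A(G, m) = -2 + (1/3)*(-14) = -2 - 14/3 = -20/3)
Q(z) = 4 + z (Q(z) = z + 4 = 4 + z)
M = 48 (M = -2 + 5*(4 + 6) = -2 + 5*10 = -2 + 50 = 48)
A(-54, -65)*M = -20/3*48 = -320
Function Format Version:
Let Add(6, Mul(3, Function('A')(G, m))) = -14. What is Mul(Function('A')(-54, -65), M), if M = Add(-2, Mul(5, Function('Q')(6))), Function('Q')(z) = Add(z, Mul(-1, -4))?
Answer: -320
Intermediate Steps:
Function('A')(G, m) = Rational(-20, 3) (Function('A')(G, m) = Add(-2, Mul(Rational(1, 3), -14)) = Add(-2, Rational(-14, 3)) = Rational(-20, 3))
Function('Q')(z) = Add(4, z) (Function('Q')(z) = Add(z, 4) = Add(4, z))
M = 48 (M = Add(-2, Mul(5, Add(4, 6))) = Add(-2, Mul(5, 10)) = Add(-2, 50) = 48)
Mul(Function('A')(-54, -65), M) = Mul(Rational(-20, 3), 48) = -320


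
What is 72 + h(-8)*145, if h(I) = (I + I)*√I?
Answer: 72 - 4640*I*√2 ≈ 72.0 - 6562.0*I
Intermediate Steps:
h(I) = 2*I^(3/2) (h(I) = (2*I)*√I = 2*I^(3/2))
72 + h(-8)*145 = 72 + (2*(-8)^(3/2))*145 = 72 + (2*(-16*I*√2))*145 = 72 - 32*I*√2*145 = 72 - 4640*I*√2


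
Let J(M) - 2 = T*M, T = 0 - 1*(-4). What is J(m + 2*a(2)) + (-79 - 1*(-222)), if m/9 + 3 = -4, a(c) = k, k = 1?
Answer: -99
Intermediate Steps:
a(c) = 1
T = 4 (T = 0 + 4 = 4)
m = -63 (m = -27 + 9*(-4) = -27 - 36 = -63)
J(M) = 2 + 4*M
J(m + 2*a(2)) + (-79 - 1*(-222)) = (2 + 4*(-63 + 2*1)) + (-79 - 1*(-222)) = (2 + 4*(-63 + 2)) + (-79 + 222) = (2 + 4*(-61)) + 143 = (2 - 244) + 143 = -242 + 143 = -99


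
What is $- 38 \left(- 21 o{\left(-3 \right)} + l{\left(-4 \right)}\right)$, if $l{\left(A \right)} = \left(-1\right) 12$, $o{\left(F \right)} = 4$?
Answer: $3648$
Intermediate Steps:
$l{\left(A \right)} = -12$
$- 38 \left(- 21 o{\left(-3 \right)} + l{\left(-4 \right)}\right) = - 38 \left(\left(-21\right) 4 - 12\right) = - 38 \left(-84 - 12\right) = \left(-38\right) \left(-96\right) = 3648$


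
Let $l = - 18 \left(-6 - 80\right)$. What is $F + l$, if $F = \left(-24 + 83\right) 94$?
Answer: $7094$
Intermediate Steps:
$F = 5546$ ($F = 59 \cdot 94 = 5546$)
$l = 1548$ ($l = \left(-18\right) \left(-86\right) = 1548$)
$F + l = 5546 + 1548 = 7094$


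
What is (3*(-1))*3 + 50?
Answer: 41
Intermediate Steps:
(3*(-1))*3 + 50 = -3*3 + 50 = -9 + 50 = 41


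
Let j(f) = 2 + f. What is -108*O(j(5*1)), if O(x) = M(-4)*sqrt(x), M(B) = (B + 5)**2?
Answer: -108*sqrt(7) ≈ -285.74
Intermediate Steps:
M(B) = (5 + B)**2
O(x) = sqrt(x) (O(x) = (5 - 4)**2*sqrt(x) = 1**2*sqrt(x) = 1*sqrt(x) = sqrt(x))
-108*O(j(5*1)) = -108*sqrt(2 + 5*1) = -108*sqrt(2 + 5) = -108*sqrt(7)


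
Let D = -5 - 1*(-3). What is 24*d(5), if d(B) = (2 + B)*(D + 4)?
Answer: 336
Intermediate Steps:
D = -2 (D = -5 + 3 = -2)
d(B) = 4 + 2*B (d(B) = (2 + B)*(-2 + 4) = (2 + B)*2 = 4 + 2*B)
24*d(5) = 24*(4 + 2*5) = 24*(4 + 10) = 24*14 = 336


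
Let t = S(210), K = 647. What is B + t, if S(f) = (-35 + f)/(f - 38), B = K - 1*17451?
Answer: -2890113/172 ≈ -16803.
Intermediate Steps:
B = -16804 (B = 647 - 1*17451 = 647 - 17451 = -16804)
S(f) = (-35 + f)/(-38 + f)
t = 175/172 (t = (-35 + 210)/(-38 + 210) = 175/172 ≈ 1.0174)
B + t = -16804 + 175/172 = -2890113/172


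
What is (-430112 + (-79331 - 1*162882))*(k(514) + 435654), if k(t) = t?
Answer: -293246650600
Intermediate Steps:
(-430112 + (-79331 - 1*162882))*(k(514) + 435654) = (-430112 + (-79331 - 1*162882))*(514 + 435654) = (-430112 + (-79331 - 162882))*436168 = (-430112 - 242213)*436168 = -672325*436168 = -293246650600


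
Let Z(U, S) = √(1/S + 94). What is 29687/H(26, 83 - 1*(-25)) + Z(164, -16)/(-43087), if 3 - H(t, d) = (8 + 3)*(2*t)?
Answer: -29687/569 - 3*√167/172348 ≈ -52.174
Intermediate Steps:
Z(U, S) = √(94 + 1/S)
H(t, d) = 3 - 22*t (H(t, d) = 3 - (8 + 3)*2*t = 3 - 11*2*t = 3 - 22*t)
29687/H(26, 83 - 1*(-25)) + Z(164, -16)/(-43087) = 29687/(3 - 22*26) + √(94 + 1/(-16))/(-43087) = 29687/(3 - 572) + √(94 - 1/16)*(-1/43087) = 29687/(-569) + √(1503/16)*(-1/43087) = 29687*(-1/569) + (3*√167/4)*(-1/43087) = -29687/569 - 3*√167/172348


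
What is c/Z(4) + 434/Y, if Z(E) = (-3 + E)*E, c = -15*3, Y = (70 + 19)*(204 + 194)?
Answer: -796127/70844 ≈ -11.238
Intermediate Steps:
Y = 35422 (Y = 89*398 = 35422)
c = -45
Z(E) = E*(-3 + E)
c/Z(4) + 434/Y = -45*1/(4*(-3 + 4)) + 434/35422 = -45/(4*1) + 434*(1/35422) = -45/4 + 217/17711 = -796127/70844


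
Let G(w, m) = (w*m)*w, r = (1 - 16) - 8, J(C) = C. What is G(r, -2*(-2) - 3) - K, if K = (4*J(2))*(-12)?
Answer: 625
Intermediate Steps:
r = -23 (r = -15 - 8 = -23)
G(w, m) = m*w² (G(w, m) = (m*w)*w = m*w²)
K = -96 (K = (4*2)*(-12) = 8*(-12) = -96)
G(r, -2*(-2) - 3) - K = (-2*(-2) - 3)*(-23)² - 1*(-96) = (4 - 3)*529 + 96 = 1*529 + 96 = 529 + 96 = 625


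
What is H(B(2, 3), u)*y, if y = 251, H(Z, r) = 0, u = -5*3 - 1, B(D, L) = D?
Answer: 0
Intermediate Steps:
u = -16 (u = -15 - 1 = -16)
H(B(2, 3), u)*y = 0*251 = 0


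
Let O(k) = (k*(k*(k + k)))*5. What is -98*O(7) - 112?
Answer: -336252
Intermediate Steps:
O(k) = 10*k³ (O(k) = (k*(k*(2*k)))*5 = (k*(2*k²))*5 = (2*k³)*5 = 10*k³)
-98*O(7) - 112 = -980*7³ - 112 = -980*343 - 112 = -98*3430 - 112 = -336140 - 112 = -336252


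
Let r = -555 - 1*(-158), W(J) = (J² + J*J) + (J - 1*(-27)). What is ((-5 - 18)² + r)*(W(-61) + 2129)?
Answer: 1258884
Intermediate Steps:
W(J) = 27 + J + 2*J² (W(J) = (J² + J²) + (J + 27) = 2*J² + (27 + J) = 27 + J + 2*J²)
r = -397 (r = -555 + 158 = -397)
((-5 - 18)² + r)*(W(-61) + 2129) = ((-5 - 18)² - 397)*((27 - 61 + 2*(-61)²) + 2129) = ((-23)² - 397)*((27 - 61 + 2*3721) + 2129) = (529 - 397)*((27 - 61 + 7442) + 2129) = 132*(7408 + 2129) = 132*9537 = 1258884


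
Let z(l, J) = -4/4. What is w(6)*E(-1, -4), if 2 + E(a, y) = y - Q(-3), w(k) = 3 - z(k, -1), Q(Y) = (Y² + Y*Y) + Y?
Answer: -84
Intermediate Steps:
Q(Y) = Y + 2*Y² (Q(Y) = (Y² + Y²) + Y = 2*Y² + Y = Y + 2*Y²)
z(l, J) = -1 (z(l, J) = -4*¼ = -1)
w(k) = 4 (w(k) = 3 - 1*(-1) = 3 + 1 = 4)
E(a, y) = -17 + y (E(a, y) = -2 + (y - (-3)*(1 + 2*(-3))) = -2 + (y - (-3)*(1 - 6)) = -2 + (y - (-3)*(-5)) = -2 + (y - 1*15) = -2 + (y - 15) = -2 + (-15 + y) = -17 + y)
w(6)*E(-1, -4) = 4*(-17 - 4) = 4*(-21) = -84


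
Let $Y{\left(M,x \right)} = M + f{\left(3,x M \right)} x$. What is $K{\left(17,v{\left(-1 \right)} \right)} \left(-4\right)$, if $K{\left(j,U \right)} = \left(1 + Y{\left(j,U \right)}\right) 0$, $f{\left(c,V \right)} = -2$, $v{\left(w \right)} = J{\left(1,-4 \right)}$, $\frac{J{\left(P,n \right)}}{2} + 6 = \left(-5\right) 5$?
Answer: $0$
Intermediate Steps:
$J{\left(P,n \right)} = -62$ ($J{\left(P,n \right)} = -12 + 2 \left(\left(-5\right) 5\right) = -12 + 2 \left(-25\right) = -12 - 50 = -62$)
$v{\left(w \right)} = -62$
$Y{\left(M,x \right)} = M - 2 x$
$K{\left(j,U \right)} = 0$ ($K{\left(j,U \right)} = \left(1 - \left(- j + 2 U\right)\right) 0 = \left(1 + j - 2 U\right) 0 = 0$)
$K{\left(17,v{\left(-1 \right)} \right)} \left(-4\right) = 0 \left(-4\right) = 0$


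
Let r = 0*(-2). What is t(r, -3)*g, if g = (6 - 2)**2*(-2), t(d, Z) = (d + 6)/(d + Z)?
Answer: 64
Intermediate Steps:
r = 0
t(d, Z) = (6 + d)/(Z + d)
g = -32 (g = 4**2*(-2) = 16*(-2) = -32)
t(r, -3)*g = ((6 + 0)/(-3 + 0))*(-32) = (6/(-3))*(-32) = -1/3*6*(-32) = -2*(-32) = 64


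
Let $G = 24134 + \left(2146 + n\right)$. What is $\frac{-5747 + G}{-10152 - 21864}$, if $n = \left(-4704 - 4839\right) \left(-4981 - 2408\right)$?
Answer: $- \frac{4408360}{2001} \approx -2203.1$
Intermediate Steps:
$n = 70513227$ ($n = \left(-9543\right) \left(-7389\right) = 70513227$)
$G = 70539507$ ($G = 24134 + \left(2146 + 70513227\right) = 24134 + 70515373 = 70539507$)
$\frac{-5747 + G}{-10152 - 21864} = \frac{-5747 + 70539507}{-10152 - 21864} = \frac{70533760}{-32016} = 70533760 \left(- \frac{1}{32016}\right) = - \frac{4408360}{2001}$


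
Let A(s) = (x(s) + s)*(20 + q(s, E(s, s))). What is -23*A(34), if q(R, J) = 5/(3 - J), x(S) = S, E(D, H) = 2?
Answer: -39100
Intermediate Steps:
A(s) = 50*s (A(s) = (s + s)*(20 - 5/(-3 + 2)) = (2*s)*(20 - 5/(-1)) = (2*s)*(20 - 5*(-1)) = (2*s)*(20 + 5) = (2*s)*25 = 50*s)
-23*A(34) = -1150*34 = -23*1700 = -39100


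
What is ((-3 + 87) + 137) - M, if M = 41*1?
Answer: 180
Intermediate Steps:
M = 41
((-3 + 87) + 137) - M = ((-3 + 87) + 137) - 1*41 = (84 + 137) - 41 = 221 - 41 = 180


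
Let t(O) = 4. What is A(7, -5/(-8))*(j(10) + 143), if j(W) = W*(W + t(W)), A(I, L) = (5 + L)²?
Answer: 573075/64 ≈ 8954.3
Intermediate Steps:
j(W) = W*(4 + W) (j(W) = W*(W + 4) = W*(4 + W))
A(7, -5/(-8))*(j(10) + 143) = (5 - 5/(-8))²*(10*(4 + 10) + 143) = (5 - 5*(-⅛))²*(10*14 + 143) = (5 + 5/8)²*(140 + 143) = (45/8)²*283 = (2025/64)*283 = 573075/64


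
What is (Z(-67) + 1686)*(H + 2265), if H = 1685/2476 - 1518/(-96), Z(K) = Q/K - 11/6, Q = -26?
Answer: 5100581619079/1327136 ≈ 3.8433e+6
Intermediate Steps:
Z(K) = -11/6 - 26/K (Z(K) = -26/K - 11/6 = -11/6 - 26/K)
H = 163347/9904 (H = 1685*(1/2476) - 1518*(-1/96) = 1685/2476 + 253/16 = 163347/9904 ≈ 16.493)
(Z(-67) + 1686)*(H + 2265) = ((-11/6 - 26/(-67)) + 1686)*(163347/9904 + 2265) = ((-11/6 - 26*(-1/67)) + 1686)*(22595907/9904) = ((-11/6 + 26/67) + 1686)*(22595907/9904) = (-581/402 + 1686)*(22595907/9904) = (677191/402)*(22595907/9904) = 5100581619079/1327136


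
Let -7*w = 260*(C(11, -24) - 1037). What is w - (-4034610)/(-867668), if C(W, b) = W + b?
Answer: 16917508695/433834 ≈ 38995.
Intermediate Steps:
w = 39000 (w = -260*((11 - 24) - 1037)/7 = -260*(-13 - 1037)/7 = -260*(-1050)/7 = -⅐*(-273000) = 39000)
w - (-4034610)/(-867668) = 39000 - (-4034610)/(-867668) = 39000 - (-4034610)*(-1)/867668 = 39000 - 1*2017305/433834 = 39000 - 2017305/433834 = 16917508695/433834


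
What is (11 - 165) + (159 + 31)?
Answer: 36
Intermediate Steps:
(11 - 165) + (159 + 31) = -154 + 190 = 36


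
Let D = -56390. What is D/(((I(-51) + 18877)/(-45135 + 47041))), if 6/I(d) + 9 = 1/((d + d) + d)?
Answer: -37026632630/6502897 ≈ -5693.9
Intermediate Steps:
I(d) = 6/(-9 + 1/(3*d)) (I(d) = 6/(-9 + 1/((d + d) + d)) = 6/(-9 + 1/(2*d + d)) = 6/(-9 + 1/(3*d)))
D/(((I(-51) + 18877)/(-45135 + 47041))) = -56390*(-45135 + 47041)/(-18*(-51)/(-1 + 27*(-51)) + 18877) = -56390*1906/(-18*(-51)/(-1 - 1377) + 18877) = -56390*1906/(-18*(-51)/(-1378) + 18877) = -56390*1906/(-18*(-51)*(-1/1378) + 18877) = -56390*1906/(-459/689 + 18877) = -56390/((13005794/689)*(1/1906)) = -56390/6502897/656617 = -56390*656617/6502897 = -37026632630/6502897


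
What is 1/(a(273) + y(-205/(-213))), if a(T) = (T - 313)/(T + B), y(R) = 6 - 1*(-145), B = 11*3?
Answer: 153/23083 ≈ 0.0066283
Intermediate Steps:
B = 33
y(R) = 151 (y(R) = 6 + 145 = 151)
a(T) = (-313 + T)/(33 + T) (a(T) = (T - 313)/(T + 33) = (-313 + T)/(33 + T))
1/(a(273) + y(-205/(-213))) = 1/((-313 + 273)/(33 + 273) + 151) = 1/(-40/306 + 151) = 1/((1/306)*(-40) + 151) = 1/(-20/153 + 151) = 1/(23083/153) = 153/23083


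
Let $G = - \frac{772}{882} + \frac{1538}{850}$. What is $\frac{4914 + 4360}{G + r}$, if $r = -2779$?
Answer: $- \frac{869089725}{260339498} \approx -3.3383$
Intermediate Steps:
$G = \frac{175079}{187425}$ ($G = \left(-772\right) \frac{1}{882} + 1538 \cdot \frac{1}{850} = - \frac{386}{441} + \frac{769}{425} = \frac{175079}{187425} \approx 0.93413$)
$\frac{4914 + 4360}{G + r} = \frac{4914 + 4360}{\frac{175079}{187425} - 2779} = \frac{9274}{- \frac{520678996}{187425}} = 9274 \left(- \frac{187425}{520678996}\right) = - \frac{869089725}{260339498}$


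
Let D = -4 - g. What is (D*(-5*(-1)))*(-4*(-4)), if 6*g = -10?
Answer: -560/3 ≈ -186.67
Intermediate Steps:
g = -5/3 (g = (⅙)*(-10) = -5/3 ≈ -1.6667)
D = -7/3 (D = -4 - 1*(-5/3) = -4 + 5/3 = -7/3 ≈ -2.3333)
(D*(-5*(-1)))*(-4*(-4)) = (-(-35)*(-1)/3)*(-4*(-4)) = -7/3*5*16 = -35/3*16 = -560/3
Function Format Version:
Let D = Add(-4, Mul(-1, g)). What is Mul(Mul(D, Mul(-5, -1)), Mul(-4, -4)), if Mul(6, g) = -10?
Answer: Rational(-560, 3) ≈ -186.67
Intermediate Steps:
g = Rational(-5, 3) (g = Mul(Rational(1, 6), -10) = Rational(-5, 3) ≈ -1.6667)
D = Rational(-7, 3) (D = Add(-4, Mul(-1, Rational(-5, 3))) = Add(-4, Rational(5, 3)) = Rational(-7, 3) ≈ -2.3333)
Mul(Mul(D, Mul(-5, -1)), Mul(-4, -4)) = Mul(Mul(Rational(-7, 3), Mul(-5, -1)), Mul(-4, -4)) = Mul(Mul(Rational(-7, 3), 5), 16) = Mul(Rational(-35, 3), 16) = Rational(-560, 3)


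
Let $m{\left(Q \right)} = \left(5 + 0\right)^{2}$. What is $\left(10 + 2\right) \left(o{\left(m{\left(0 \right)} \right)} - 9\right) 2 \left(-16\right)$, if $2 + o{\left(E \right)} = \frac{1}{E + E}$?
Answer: $\frac{105408}{25} \approx 4216.3$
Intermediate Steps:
$m{\left(Q \right)} = 25$ ($m{\left(Q \right)} = 5^{2} = 25$)
$o{\left(E \right)} = -2 + \frac{1}{2 E}$ ($o{\left(E \right)} = -2 + \frac{1}{E + E} = -2 + \frac{1}{2 E}$)
$\left(10 + 2\right) \left(o{\left(m{\left(0 \right)} \right)} - 9\right) 2 \left(-16\right) = \left(10 + 2\right) \left(\left(-2 + \frac{1}{2 \cdot 25}\right) - 9\right) 2 \left(-16\right) = 12 \left(\left(-2 + \frac{1}{2} \cdot \frac{1}{25}\right) - 9\right) 2 \left(-16\right) = 12 \left(\left(-2 + \frac{1}{50}\right) - 9\right) 2 \left(-16\right) = 12 \left(- \frac{99}{50} - 9\right) 2 \left(-16\right) = 12 \left(- \frac{549}{50}\right) 2 \left(-16\right) = \left(- \frac{3294}{25}\right) 2 \left(-16\right) = \left(- \frac{6588}{25}\right) \left(-16\right) = \frac{105408}{25}$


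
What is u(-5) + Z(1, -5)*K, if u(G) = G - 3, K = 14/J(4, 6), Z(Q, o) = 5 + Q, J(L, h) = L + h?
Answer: ⅖ ≈ 0.40000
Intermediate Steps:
K = 7/5 (K = 14/(4 + 6) = 14/10 = 14*(⅒) = 7/5 ≈ 1.4000)
u(G) = -3 + G
u(-5) + Z(1, -5)*K = (-3 - 5) + (5 + 1)*(7/5) = -8 + 6*(7/5) = -8 + 42/5 = ⅖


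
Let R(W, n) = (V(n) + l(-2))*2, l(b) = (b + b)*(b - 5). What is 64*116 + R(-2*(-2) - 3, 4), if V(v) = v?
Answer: 7488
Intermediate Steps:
l(b) = 2*b*(-5 + b) (l(b) = (2*b)*(-5 + b) = 2*b*(-5 + b))
R(W, n) = 56 + 2*n (R(W, n) = (n + 2*(-2)*(-5 - 2))*2 = (n + 2*(-2)*(-7))*2 = (n + 28)*2 = (28 + n)*2 = 56 + 2*n)
64*116 + R(-2*(-2) - 3, 4) = 64*116 + (56 + 2*4) = 7424 + (56 + 8) = 7424 + 64 = 7488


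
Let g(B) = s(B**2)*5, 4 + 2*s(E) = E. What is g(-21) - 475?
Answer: 1235/2 ≈ 617.50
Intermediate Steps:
s(E) = -2 + E/2
g(B) = -10 + 5*B**2/2 (g(B) = (-2 + B**2/2)*5 = -10 + 5*B**2/2)
g(-21) - 475 = (-10 + (5/2)*(-21)**2) - 475 = (-10 + (5/2)*441) - 475 = (-10 + 2205/2) - 475 = 2185/2 - 475 = 1235/2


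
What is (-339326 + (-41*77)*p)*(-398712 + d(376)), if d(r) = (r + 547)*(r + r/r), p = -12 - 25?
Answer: 11290735097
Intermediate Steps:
p = -37
d(r) = (1 + r)*(547 + r) (d(r) = (547 + r)*(r + 1) = (547 + r)*(1 + r) = (1 + r)*(547 + r))
(-339326 + (-41*77)*p)*(-398712 + d(376)) = (-339326 - 41*77*(-37))*(-398712 + (547 + 376² + 548*376)) = (-339326 - 3157*(-37))*(-398712 + (547 + 141376 + 206048)) = (-339326 + 116809)*(-398712 + 347971) = -222517*(-50741) = 11290735097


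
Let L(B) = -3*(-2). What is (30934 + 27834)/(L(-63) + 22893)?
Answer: 58768/22899 ≈ 2.5664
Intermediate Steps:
L(B) = 6
(30934 + 27834)/(L(-63) + 22893) = (30934 + 27834)/(6 + 22893) = 58768/22899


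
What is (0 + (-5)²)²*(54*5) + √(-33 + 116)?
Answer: 168750 + √83 ≈ 1.6876e+5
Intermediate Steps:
(0 + (-5)²)²*(54*5) + √(-33 + 116) = (0 + 25)²*270 + √83 = 25²*270 + √83 = 625*270 + √83 = 168750 + √83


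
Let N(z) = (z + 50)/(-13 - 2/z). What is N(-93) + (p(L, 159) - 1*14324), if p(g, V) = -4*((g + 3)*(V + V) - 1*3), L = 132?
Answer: -224536625/1207 ≈ -1.8603e+5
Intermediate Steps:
N(z) = (50 + z)/(-13 - 2/z)
p(g, V) = 12 - 8*V*(3 + g) (p(g, V) = -4*((3 + g)*(2*V) - 3) = -4*(2*V*(3 + g) - 3) = -4*(-3 + 2*V*(3 + g)) = 12 - 8*V*(3 + g))
N(-93) + (p(L, 159) - 1*14324) = -1*(-93)*(50 - 93)/(2 + 13*(-93)) + ((12 - 24*159 - 8*159*132) - 1*14324) = -1*(-93)*(-43)/(2 - 1209) + ((12 - 3816 - 167904) - 14324) = -1*(-93)*(-43)/(-1207) + (-171708 - 14324) = -1*(-93)*(-1/1207)*(-43) - 186032 = 3999/1207 - 186032 = -224536625/1207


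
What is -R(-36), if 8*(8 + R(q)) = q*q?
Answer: -154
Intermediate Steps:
R(q) = -8 + q²/8 (R(q) = -8 + (q*q)/8 = -8 + q²/8)
-R(-36) = -(-8 + (⅛)*(-36)²) = -(-8 + (⅛)*1296) = -(-8 + 162) = -1*154 = -154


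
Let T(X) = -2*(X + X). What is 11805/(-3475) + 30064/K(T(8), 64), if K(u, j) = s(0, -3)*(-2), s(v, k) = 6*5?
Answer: -1051807/2085 ≈ -504.46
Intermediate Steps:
s(v, k) = 30
T(X) = -4*X
K(u, j) = -60 (K(u, j) = 30*(-2) = -60)
11805/(-3475) + 30064/K(T(8), 64) = 11805/(-3475) + 30064/(-60) = 11805*(-1/3475) + 30064*(-1/60) = -2361/695 - 7516/15 = -1051807/2085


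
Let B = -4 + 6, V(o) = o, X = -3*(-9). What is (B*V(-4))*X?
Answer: -216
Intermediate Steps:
X = 27
B = 2
(B*V(-4))*X = (2*(-4))*27 = -8*27 = -216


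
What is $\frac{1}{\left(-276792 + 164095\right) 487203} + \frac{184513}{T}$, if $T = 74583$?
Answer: $\frac{3376976391543100}{1365025934282751} \approx 2.4739$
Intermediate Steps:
$\frac{1}{\left(-276792 + 164095\right) 487203} + \frac{184513}{T} = \frac{1}{\left(-276792 + 164095\right) 487203} + \frac{184513}{74583} = \frac{1}{-112697} \cdot \frac{1}{487203} + 184513 \cdot \frac{1}{74583} = \left(- \frac{1}{112697}\right) \frac{1}{487203} + \frac{184513}{74583} = - \frac{1}{54906316491} + \frac{184513}{74583} = \frac{3376976391543100}{1365025934282751}$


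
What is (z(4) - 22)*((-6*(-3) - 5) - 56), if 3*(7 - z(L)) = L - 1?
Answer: 688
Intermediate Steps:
z(L) = 22/3 - L/3 (z(L) = 7 - (L - 1)/3 = 7 - (-1 + L)/3 = 7 + (⅓ - L/3) = 22/3 - L/3)
(z(4) - 22)*((-6*(-3) - 5) - 56) = ((22/3 - ⅓*4) - 22)*((-6*(-3) - 5) - 56) = ((22/3 - 4/3) - 22)*((18 - 5) - 56) = (6 - 22)*(13 - 56) = -16*(-43) = 688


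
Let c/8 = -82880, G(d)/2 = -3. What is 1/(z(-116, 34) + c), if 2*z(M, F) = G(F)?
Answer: -1/663043 ≈ -1.5082e-6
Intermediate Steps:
G(d) = -6 (G(d) = 2*(-3) = -6)
z(M, F) = -3 (z(M, F) = (½)*(-6) = -3)
c = -663040 (c = 8*(-82880) = -663040)
1/(z(-116, 34) + c) = 1/(-3 - 663040) = 1/(-663043) = -1/663043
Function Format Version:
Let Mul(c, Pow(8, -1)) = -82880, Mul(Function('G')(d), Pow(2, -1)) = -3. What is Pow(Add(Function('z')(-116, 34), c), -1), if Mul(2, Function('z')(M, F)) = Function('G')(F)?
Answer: Rational(-1, 663043) ≈ -1.5082e-6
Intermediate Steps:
Function('G')(d) = -6 (Function('G')(d) = Mul(2, -3) = -6)
Function('z')(M, F) = -3 (Function('z')(M, F) = Mul(Rational(1, 2), -6) = -3)
c = -663040 (c = Mul(8, -82880) = -663040)
Pow(Add(Function('z')(-116, 34), c), -1) = Pow(Add(-3, -663040), -1) = Pow(-663043, -1) = Rational(-1, 663043)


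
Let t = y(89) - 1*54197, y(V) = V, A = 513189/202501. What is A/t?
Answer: -19007/405812004 ≈ -4.6837e-5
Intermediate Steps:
A = 513189/202501 (A = 513189*(1/202501) = 513189/202501 ≈ 2.5343)
t = -54108 (t = 89 - 1*54197 = 89 - 54197 = -54108)
A/t = (513189/202501)/(-54108) = (513189/202501)*(-1/54108) = -19007/405812004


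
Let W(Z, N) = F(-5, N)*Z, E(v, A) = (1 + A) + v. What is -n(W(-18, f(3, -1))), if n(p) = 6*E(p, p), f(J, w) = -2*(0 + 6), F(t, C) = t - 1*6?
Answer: -2382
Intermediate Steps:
F(t, C) = -6 + t (F(t, C) = t - 6 = -6 + t)
f(J, w) = -12 (f(J, w) = -2*6 = -12)
E(v, A) = 1 + A + v
W(Z, N) = -11*Z (W(Z, N) = (-6 - 5)*Z = -11*Z)
n(p) = 6 + 12*p (n(p) = 6*(1 + p + p) = 6*(1 + 2*p) = 6 + 12*p)
-n(W(-18, f(3, -1))) = -(6 + 12*(-11*(-18))) = -(6 + 12*198) = -(6 + 2376) = -1*2382 = -2382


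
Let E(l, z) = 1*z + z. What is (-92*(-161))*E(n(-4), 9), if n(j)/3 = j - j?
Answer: 266616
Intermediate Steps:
n(j) = 0 (n(j) = 3*(j - j) = 3*0 = 0)
E(l, z) = 2*z (E(l, z) = z + z = 2*z)
(-92*(-161))*E(n(-4), 9) = (-92*(-161))*(2*9) = 14812*18 = 266616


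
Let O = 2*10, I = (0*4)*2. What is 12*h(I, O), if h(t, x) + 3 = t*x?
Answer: -36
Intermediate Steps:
I = 0 (I = 0*2 = 0)
O = 20
h(t, x) = -3 + t*x
12*h(I, O) = 12*(-3 + 0*20) = 12*(-3 + 0) = 12*(-3) = -36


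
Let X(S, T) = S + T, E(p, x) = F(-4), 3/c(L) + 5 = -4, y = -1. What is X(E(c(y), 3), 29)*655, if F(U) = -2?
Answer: 17685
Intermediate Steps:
c(L) = -1/3 (c(L) = 3/(-5 - 4) = 3/(-9) = 3*(-1/9) = -1/3)
E(p, x) = -2
X(E(c(y), 3), 29)*655 = (-2 + 29)*655 = 27*655 = 17685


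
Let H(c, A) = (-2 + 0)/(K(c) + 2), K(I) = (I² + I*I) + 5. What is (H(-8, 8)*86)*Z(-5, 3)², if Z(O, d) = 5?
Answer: -860/27 ≈ -31.852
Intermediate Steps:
K(I) = 5 + 2*I² (K(I) = (I² + I²) + 5 = 2*I² + 5 = 5 + 2*I²)
H(c, A) = -2/(7 + 2*c²) (H(c, A) = (-2 + 0)/((5 + 2*c²) + 2) = -2/(7 + 2*c²))
(H(-8, 8)*86)*Z(-5, 3)² = (-2/(7 + 2*(-8)²)*86)*5² = (-2/(7 + 2*64)*86)*25 = (-2/(7 + 128)*86)*25 = (-2/135*86)*25 = (-2*1/135*86)*25 = -2/135*86*25 = -172/135*25 = -860/27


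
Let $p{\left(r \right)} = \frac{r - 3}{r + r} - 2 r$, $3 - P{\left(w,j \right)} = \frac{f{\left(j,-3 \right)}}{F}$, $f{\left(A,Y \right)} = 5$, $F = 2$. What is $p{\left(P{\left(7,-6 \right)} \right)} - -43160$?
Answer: $\frac{86313}{2} \approx 43157.0$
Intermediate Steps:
$P{\left(w,j \right)} = \frac{1}{2}$ ($P{\left(w,j \right)} = 3 - \frac{5}{2} = \frac{1}{2}$)
$p{\left(r \right)} = - 2 r + \frac{-3 + r}{2 r}$ ($p{\left(r \right)} = \frac{-3 + r}{2 r} - 2 r = - 2 r + \frac{-3 + r}{2 r}$)
$p{\left(P{\left(7,-6 \right)} \right)} - -43160 = \frac{\frac{1}{\frac{1}{2}} \left(-3 + \frac{1}{2} - \frac{4}{4}\right)}{2} - -43160 = \frac{1}{2} \cdot 2 \left(-3 + \frac{1}{2} - 1\right) + 43160 = \frac{1}{2} \cdot 2 \left(- \frac{7}{2}\right) + 43160 = - \frac{7}{2} + 43160 = \frac{86313}{2}$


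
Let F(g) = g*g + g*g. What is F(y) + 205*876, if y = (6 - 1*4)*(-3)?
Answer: 179652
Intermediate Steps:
y = -6 (y = (6 - 4)*(-3) = 2*(-3) = -6)
F(g) = 2*g**2 (F(g) = g**2 + g**2 = 2*g**2)
F(y) + 205*876 = 2*(-6)**2 + 205*876 = 2*36 + 179580 = 72 + 179580 = 179652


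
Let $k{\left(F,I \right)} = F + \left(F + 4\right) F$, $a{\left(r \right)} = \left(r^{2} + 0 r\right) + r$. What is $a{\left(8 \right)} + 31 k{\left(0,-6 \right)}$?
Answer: $72$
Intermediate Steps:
$a{\left(r \right)} = r + r^{2}$ ($a{\left(r \right)} = \left(r^{2} + 0\right) + r = r^{2} + r = r + r^{2}$)
$k{\left(F,I \right)} = F + F \left(4 + F\right)$ ($k{\left(F,I \right)} = F + \left(4 + F\right) F = F + F \left(4 + F\right)$)
$a{\left(8 \right)} + 31 k{\left(0,-6 \right)} = 8 \left(1 + 8\right) + 31 \cdot 0 \left(5 + 0\right) = 8 \cdot 9 + 31 \cdot 0 \cdot 5 = 72 + 31 \cdot 0 = 72 + 0 = 72$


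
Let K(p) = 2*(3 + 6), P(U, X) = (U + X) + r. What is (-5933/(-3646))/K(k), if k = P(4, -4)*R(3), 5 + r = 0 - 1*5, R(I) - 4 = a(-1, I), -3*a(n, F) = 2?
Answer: 5933/65628 ≈ 0.090403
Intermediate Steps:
a(n, F) = -⅔ (a(n, F) = -⅓*2 = -⅔)
R(I) = 10/3 (R(I) = 4 - ⅔ = 10/3)
r = -10 (r = -5 + (0 - 1*5) = -5 + (0 - 5) = -5 - 5 = -10)
P(U, X) = -10 + U + X (P(U, X) = (U + X) - 10 = -10 + U + X)
k = -100/3 (k = (-10 + 4 - 4)*(10/3) = -10*10/3 = -100/3 ≈ -33.333)
K(p) = 18 (K(p) = 2*9 = 18)
(-5933/(-3646))/K(k) = -5933/(-3646)/18 = -5933*(-1/3646)*(1/18) = (5933/3646)*(1/18) = 5933/65628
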